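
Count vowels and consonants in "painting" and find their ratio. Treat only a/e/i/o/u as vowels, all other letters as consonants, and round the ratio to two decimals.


Word: "painting"
Vowels (a,e,i,o,u): 3
Consonants: 5
Ratio = 3/5
= 0.60


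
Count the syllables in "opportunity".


Word: "opportunity"
Syllable breakdown: op / por / tu / ni / ty
Counting: 5 parts
= 5 syllables


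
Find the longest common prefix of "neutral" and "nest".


Word 1: "neutral"
Word 2: "nest"
Comparing from start:
  Pos 0: 'n' == 'n'
  Pos 1: 'e' == 'e'
  Pos 2: 'u' != 's' (stop)
LCP = "ne" (length 2)


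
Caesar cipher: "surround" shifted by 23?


Word: "surround"
Shift: 23
Each letter → (letter + shift) mod 26:
  's' (18) + 23 = 15 → 'p'
  'u' (20) + 23 = 17 → 'r'
  'r' (17) + 23 = 14 → 'o'
  'r' (17) + 23 = 14 → 'o'
  'o' (14) + 23 = 11 → 'l'
  'u' (20) + 23 = 17 → 'r'
  'n' (13) + 23 = 10 → 'k'
  'd' (3) + 23 = 0 → 'a'
Result = "proolrka"


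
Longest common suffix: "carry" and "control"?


Word 1: "carry"
Word 2: "control"
Comparing from end:
  Pos -1: 'y' != 'l' (stop)
LCS = "" (length 0)


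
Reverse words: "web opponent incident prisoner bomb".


Original: "web opponent incident prisoner bomb"
Words (1..n): web | opponent | incident | prisoner | bomb
Reversed (n..1): bomb | prisoner | incident | opponent | web
Result = "bomb prisoner incident opponent web"


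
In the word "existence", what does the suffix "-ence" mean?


Suffix: -ence
Example: existence = exist + -ence
Meaning = state of


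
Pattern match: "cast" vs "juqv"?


Pattern of "cast": [0, 1, 2, 3]
Pattern of "juqv": [0, 1, 2, 3]
Patterns match
Same pattern = Yes


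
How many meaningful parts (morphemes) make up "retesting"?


Word: "retesting"
Morphemes: re- / test / -ing
Each morpheme carries meaning
= 3 morphemes


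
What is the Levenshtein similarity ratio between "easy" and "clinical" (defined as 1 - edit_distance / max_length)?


Word 1: "easy" (length 4)
Word 2: "clinical" (length 8)
One optimal edit sequence:
  1. insert 'c'  (+1)
  2. insert 'l'  (+1)
  3. insert 'i'  (+1)
  4. insert 'n'  (+1)
  5. substitute 'e' -> 'i'  (+1)
  6. substitute 'a' -> 'c'  (+1)
  7. substitute 's' -> 'a'  (+1)
  8. substitute 'y' -> 'l'  (+1)
Edit distance = 8
Max length = max(4, 8) = 8
Similarity = 1 - 8/8
= 0.0000


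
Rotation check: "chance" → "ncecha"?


Word: "chance", Candidate: "ncecha"
Method: check if candidate is substring of word+word
"chancechance" contains "ncecha"? Yes
Is rotation = Yes


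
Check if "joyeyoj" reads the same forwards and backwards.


Word: "joyeyoj"
Reversed: "joyeyoj"
Forward == Backward? joyeyoj == joyeyoj
Palindrome = Yes


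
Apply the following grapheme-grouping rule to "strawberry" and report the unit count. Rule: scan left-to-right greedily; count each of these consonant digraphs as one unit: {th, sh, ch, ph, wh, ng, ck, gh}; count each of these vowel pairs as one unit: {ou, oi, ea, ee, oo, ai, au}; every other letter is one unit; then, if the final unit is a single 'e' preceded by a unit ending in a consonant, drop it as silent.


Word: "strawberry" (10 letters)
Left-to-right scan:
  [1] 's' (letter)
  [2] 't' (letter)
  [3] 'r' (letter)
  [4] 'a' (letter)
  [5] 'w' (letter)
  [6] 'b' (letter)
  [7] 'e' (letter)
  [8] 'r' (letter)
  [9] 'r' (letter)
  [10] 'y' (letter)
Units from scan: 10
Sound units = 10 units


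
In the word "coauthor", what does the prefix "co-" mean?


Prefix: co-
Example: coauthor (co- + author)
Meaning = together


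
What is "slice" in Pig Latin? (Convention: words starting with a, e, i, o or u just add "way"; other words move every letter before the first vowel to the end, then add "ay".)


Word: "slice"
Starts with consonant(s) → move to end, add 'ay'
Consonant cluster: "sl"
Pig Latin = "iceslay"


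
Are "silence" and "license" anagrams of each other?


Word 1: "silence" → sorted: ceeilns
Word 2: "license" → sorted: ceeilns
Same letters? ceeilns == ceeilns
Anagram = Yes


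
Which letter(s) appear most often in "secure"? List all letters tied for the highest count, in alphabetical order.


Word: "secure"
Letter counts:
  'c': 1
  'e': 2
  'r': 1
  's': 1
  'u': 1
Maximum count = 2
Most frequent = 'e' (2 times each)


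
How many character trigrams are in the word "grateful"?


Word: "grateful" (length 8)
Number of 3-grams = length - 3 + 1 = 8 - 3 + 1
= 6


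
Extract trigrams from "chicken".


Word: "chicken" (length 7)
Number of trigrams = 7 - 3 + 1 = 5
  Position 0: "chi"
  Position 1: "hic"
  Position 2: "ick"
  Position 3: "cke"
  Position 4: "ken"
Trigrams = "chi", "hic", "ick", "cke", "ken"


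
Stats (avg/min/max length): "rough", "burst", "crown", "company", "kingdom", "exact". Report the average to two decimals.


Lengths: "rough"=5, "burst"=5, "crown"=5, "company"=7, "kingdom"=7, "exact"=5
Sum = 34, Count = 6
Average = 34/6 = 5.67
= avg=5.67, min=5, max=7


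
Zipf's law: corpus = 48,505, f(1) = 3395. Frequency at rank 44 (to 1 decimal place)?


Zipf's law: f(r) = f(1) / r
f(1) = 3395
f(44) = 3395 / 44
= 77.2 occurrences


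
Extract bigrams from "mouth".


Word: "mouth" (length 5)
Number of bigrams = 5 - 2 + 1 = 4
  Position 0: "mo"
  Position 1: "ou"
  Position 2: "ut"
  Position 3: "th"
Bigrams = "mo", "ou", "ut", "th"


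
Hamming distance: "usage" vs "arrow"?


Comparing character by character (same length = 5):
  Pos 0: 'u' vs 'a' !=
  Pos 1: 's' vs 'r' !=
  Pos 2: 'a' vs 'r' !=
  Pos 3: 'g' vs 'o' !=
  Pos 4: 'e' vs 'w' !=
Hamming distance = 5


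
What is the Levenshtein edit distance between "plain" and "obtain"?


Word 1: "plain" (length 5)
Word 2: "obtain" (length 6)
One optimal edit sequence (insert/delete/substitute each cost 1):
  1. insert 'o'  (+1)
  2. substitute 'p' -> 'b'  (+1)
  3. substitute 'l' -> 't'  (+1)
  4. keep 'a'
  5. keep 'i'
  6. keep 'n'
Total edit operations: 3
Edit distance = 3


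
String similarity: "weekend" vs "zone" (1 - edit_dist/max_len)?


Word 1: "weekend" (length 7)
Word 2: "zone" (length 4)
One optimal edit sequence:
  1. delete 'w'  (+1)
  2. delete 'e'  (+1)
  3. delete 'e'  (+1)
  4. substitute 'k' -> 'z'  (+1)
  5. substitute 'e' -> 'o'  (+1)
  6. keep 'n'
  7. substitute 'd' -> 'e'  (+1)
Edit distance = 6
Max length = max(7, 4) = 7
Similarity = 1 - 6/7
= 0.1429


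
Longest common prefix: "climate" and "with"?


Word 1: "climate"
Word 2: "with"
Comparing from start:
  Pos 0: 'c' != 'w' (stop)
LCP = "" (length 0)


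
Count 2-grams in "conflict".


Word: "conflict" (length 8)
Number of 2-grams = length - 2 + 1 = 8 - 2 + 1
= 7


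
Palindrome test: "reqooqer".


Word: "reqooqer"
Reversed: "reqooqer"
Forward == Backward? reqooqer == reqooqer
Palindrome = Yes


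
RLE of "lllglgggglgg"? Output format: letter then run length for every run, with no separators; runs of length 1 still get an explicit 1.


String: "lllglgggglgg"
Scanning for consecutive runs:
  'l' x 3
  'g' x 1
  'l' x 1
  'g' x 4
  'l' x 1
  'g' x 2
RLE = "l3g1l1g4l1g2"


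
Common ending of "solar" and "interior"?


Word 1: "solar"
Word 2: "interior"
Comparing from end:
  Pos -1: 'r' == 'r'
  Pos -2: 'a' != 'o' (stop)
LCS = "r" (length 1)


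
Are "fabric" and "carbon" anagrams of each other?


Word 1: "fabric" → sorted: abcfir
Word 2: "carbon" → sorted: abcnor
Same letters? abcfir != abcnor
Anagram = No


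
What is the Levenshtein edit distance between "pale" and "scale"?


Word 1: "pale" (length 4)
Word 2: "scale" (length 5)
One optimal edit sequence (insert/delete/substitute each cost 1):
  1. insert 's'  (+1)
  2. substitute 'p' -> 'c'  (+1)
  3. keep 'a'
  4. keep 'l'
  5. keep 'e'
Total edit operations: 2
Edit distance = 2


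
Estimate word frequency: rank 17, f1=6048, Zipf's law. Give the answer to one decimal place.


Zipf's law: f(r) = f(1) / r
f(1) = 6048
f(17) = 6048 / 17
= 355.8 occurrences


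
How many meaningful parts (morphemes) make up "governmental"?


Word: "governmental"
Morphemes: govern + -ment + -al
Each morpheme carries meaning
= 3 morphemes


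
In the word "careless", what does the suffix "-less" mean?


Suffix: -less
As in: careless -> care + -less
Meaning = without


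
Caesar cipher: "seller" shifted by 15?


Word: "seller"
Shift: 15
Each letter → (letter + shift) mod 26:
  's' (18) + 15 = 7 → 'h'
  'e' (4) + 15 = 19 → 't'
  'l' (11) + 15 = 0 → 'a'
  'l' (11) + 15 = 0 → 'a'
  'e' (4) + 15 = 19 → 't'
  'r' (17) + 15 = 6 → 'g'
Result = "htaatg"


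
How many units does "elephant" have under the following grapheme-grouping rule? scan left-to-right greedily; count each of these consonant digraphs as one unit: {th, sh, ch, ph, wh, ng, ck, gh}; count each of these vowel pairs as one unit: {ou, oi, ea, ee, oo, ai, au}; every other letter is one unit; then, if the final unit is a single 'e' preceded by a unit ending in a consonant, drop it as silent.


Word: "elephant" (8 letters)
Left-to-right scan:
  1. 'e' (letter)
  2. 'l' (letter)
  3. 'e' (letter)
  4. 'ph' (digraph)
  5. 'a' (letter)
  6. 'n' (letter)
  7. 't' (letter)
Units from scan: 7
Sound units = 7 units


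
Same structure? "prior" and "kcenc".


Pattern of "prior": [0, 1, 2, 3, 1]
Pattern of "kcenc": [0, 1, 2, 3, 1]
Patterns match
Same pattern = Yes


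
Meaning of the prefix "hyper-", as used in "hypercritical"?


Prefix: hyper-
Example: hypercritical = hyper- + critical
Meaning = over / excessive


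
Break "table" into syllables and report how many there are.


Word: "table"
Syllable breakdown: ta / ble
Counting: 2 parts
= 2 syllables


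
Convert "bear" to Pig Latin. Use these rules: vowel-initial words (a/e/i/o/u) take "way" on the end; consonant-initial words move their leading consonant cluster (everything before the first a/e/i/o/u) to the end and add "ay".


Word: "bear"
Starts with consonant(s) → move to end, add 'ay'
Consonant cluster: "b"
Pig Latin = "earbay"


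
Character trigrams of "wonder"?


Word: "wonder" (length 6)
Number of trigrams = 6 - 3 + 1 = 4
  Position 0: "won"
  Position 1: "ond"
  Position 2: "nde"
  Position 3: "der"
Trigrams = "won", "ond", "nde", "der"


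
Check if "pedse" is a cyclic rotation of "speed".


Word: "speed", Candidate: "pedse"
Method: check if candidate is substring of word+word
"speedspeed" contains "pedse"? No
Is rotation = No


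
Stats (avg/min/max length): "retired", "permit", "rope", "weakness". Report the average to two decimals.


Lengths: "retired"=7, "permit"=6, "rope"=4, "weakness"=8
Sum = 25, Count = 4
Average = 25/4 = 6.25
= avg=6.25, min=4, max=8


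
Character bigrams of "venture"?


Word: "venture" (length 7)
Number of bigrams = 7 - 2 + 1 = 6
  Position 0: "ve"
  Position 1: "en"
  Position 2: "nt"
  Position 3: "tu"
  Position 4: "ur"
  Position 5: "re"
Bigrams = "ve", "en", "nt", "tu", "ur", "re"


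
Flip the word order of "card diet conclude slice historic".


Original: "card diet conclude slice historic"
Words (1..n): card | diet | conclude | slice | historic
Reversed (n..1): historic | slice | conclude | diet | card
Result = "historic slice conclude diet card"


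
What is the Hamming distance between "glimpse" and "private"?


Comparing character by character (same length = 7):
  Pos 0: 'g' vs 'p' !=
  Pos 1: 'l' vs 'r' !=
  Pos 2: 'i' vs 'i' =
  Pos 3: 'm' vs 'v' !=
  Pos 4: 'p' vs 'a' !=
  Pos 5: 's' vs 't' !=
  Pos 6: 'e' vs 'e' =
Hamming distance = 5


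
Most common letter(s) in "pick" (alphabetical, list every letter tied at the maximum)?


Word: "pick"
Letter counts:
  'c': 1
  'i': 1
  'k': 1
  'p': 1
Maximum count = 1
Most frequent = 'c', 'i', 'k', 'p' (1 time each)


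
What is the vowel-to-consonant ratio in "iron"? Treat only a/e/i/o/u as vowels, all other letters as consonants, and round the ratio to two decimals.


Word: "iron"
Vowels (a,e,i,o,u): 2
Consonants: 2
Ratio = 2/2
= 1.00


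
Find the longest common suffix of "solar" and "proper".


Word 1: "solar"
Word 2: "proper"
Comparing from end:
  Pos -1: 'r' == 'r'
  Pos -2: 'a' != 'e' (stop)
LCS = "r" (length 1)


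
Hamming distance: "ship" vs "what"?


Comparing character by character (same length = 4):
  Pos 0: 's' vs 'w' !=
  Pos 1: 'h' vs 'h' =
  Pos 2: 'i' vs 'a' !=
  Pos 3: 'p' vs 't' !=
Hamming distance = 3


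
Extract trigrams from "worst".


Word: "worst" (length 5)
Number of trigrams = 5 - 3 + 1 = 3
  Position 0: "wor"
  Position 1: "ors"
  Position 2: "rst"
Trigrams = "wor", "ors", "rst"


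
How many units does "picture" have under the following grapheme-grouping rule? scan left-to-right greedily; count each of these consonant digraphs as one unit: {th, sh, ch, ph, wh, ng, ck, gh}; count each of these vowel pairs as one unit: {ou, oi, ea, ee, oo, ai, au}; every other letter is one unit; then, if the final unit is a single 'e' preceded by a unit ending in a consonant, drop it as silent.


Word: "picture" (7 letters)
Left-to-right scan:
  (1) 'p' (letter)
  (2) 'i' (letter)
  (3) 'c' (letter)
  (4) 't' (letter)
  (5) 'u' (letter)
  (6) 'r' (letter)
  (7) 'e' (letter)
Units from scan: 7
Final unit is 'e' after a consonant -> drop as silent (-1)
Sound units = 6 units


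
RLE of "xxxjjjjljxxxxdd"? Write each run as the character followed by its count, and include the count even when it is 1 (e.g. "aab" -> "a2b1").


String: "xxxjjjjljxxxxdd"
Scanning for consecutive runs:
  'x' x 3
  'j' x 4
  'l' x 1
  'j' x 1
  'x' x 4
  'd' x 2
RLE = "x3j4l1j1x4d2"


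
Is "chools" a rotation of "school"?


Word: "school", Candidate: "chools"
Method: check if candidate is substring of word+word
"schoolschool" contains "chools"? Yes
Is rotation = Yes


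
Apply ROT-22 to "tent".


Word: "tent"
Shift: 22
Each letter → (letter + shift) mod 26:
  't' (19) + 22 = 15 → 'p'
  'e' (4) + 22 = 0 → 'a'
  'n' (13) + 22 = 9 → 'j'
  't' (19) + 22 = 15 → 'p'
Result = "pajp"


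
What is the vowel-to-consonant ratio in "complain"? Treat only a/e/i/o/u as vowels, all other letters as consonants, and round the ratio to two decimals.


Word: "complain"
Vowels (a,e,i,o,u): 3
Consonants: 5
Ratio = 3/5
= 0.60


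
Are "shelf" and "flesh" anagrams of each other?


Word 1: "shelf" → sorted: efhls
Word 2: "flesh" → sorted: efhls
Same letters? efhls == efhls
Anagram = Yes


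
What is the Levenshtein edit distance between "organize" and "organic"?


Word 1: "organize" (length 8)
Word 2: "organic" (length 7)
One optimal edit sequence (insert/delete/substitute each cost 1):
  1. keep 'o'
  2. keep 'r'
  3. keep 'g'
  4. keep 'a'
  5. keep 'n'
  6. keep 'i'
  7. delete 'z'  (+1)
  8. substitute 'e' -> 'c'  (+1)
Total edit operations: 2
Edit distance = 2


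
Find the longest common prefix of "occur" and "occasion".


Word 1: "occur"
Word 2: "occasion"
Comparing from start:
  Pos 0: 'o' == 'o'
  Pos 1: 'c' == 'c'
  Pos 2: 'c' == 'c'
  Pos 3: 'u' != 'a' (stop)
LCP = "occ" (length 3)


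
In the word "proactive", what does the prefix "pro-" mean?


Prefix: pro-
Example: proactive = pro- + active
Meaning = forward / in favor of


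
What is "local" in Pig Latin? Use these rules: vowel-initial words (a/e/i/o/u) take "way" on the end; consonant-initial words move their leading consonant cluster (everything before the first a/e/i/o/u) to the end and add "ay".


Word: "local"
Starts with consonant(s) → move to end, add 'ay'
Consonant cluster: "l"
Pig Latin = "ocallay"


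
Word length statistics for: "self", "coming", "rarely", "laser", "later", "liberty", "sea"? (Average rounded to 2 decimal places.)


Lengths: "self"=4, "coming"=6, "rarely"=6, "laser"=5, "later"=5, "liberty"=7, "sea"=3
Sum = 36, Count = 7
Average = 36/7 = 5.14
= avg=5.14, min=3, max=7


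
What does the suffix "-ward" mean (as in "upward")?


Suffix: -ward
Example: upward = up + -ward
Meaning = in the direction of


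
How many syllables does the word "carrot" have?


Word: "carrot"
Syllable breakdown: car · rot
Counting: 2 parts
= 2 syllables


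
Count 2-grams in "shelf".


Word: "shelf" (length 5)
Number of 2-grams = length - 2 + 1 = 5 - 2 + 1
= 4


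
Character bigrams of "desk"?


Word: "desk" (length 4)
Number of bigrams = 4 - 2 + 1 = 3
  Position 0: "de"
  Position 1: "es"
  Position 2: "sk"
Bigrams = "de", "es", "sk"


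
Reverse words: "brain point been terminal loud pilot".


Original: "brain point been terminal loud pilot"
Words (1..n): brain | point | been | terminal | loud | pilot
Reversed (n..1): pilot | loud | terminal | been | point | brain
Result = "pilot loud terminal been point brain"


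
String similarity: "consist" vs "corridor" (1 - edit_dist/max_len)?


Word 1: "consist" (length 7)
Word 2: "corridor" (length 8)
One optimal edit sequence:
  1. keep 'c'
  2. keep 'o'
  3. substitute 'n' -> 'r'  (+1)
  4. substitute 's' -> 'r'  (+1)
  5. keep 'i'
  6. insert 'd'  (+1)
  7. substitute 's' -> 'o'  (+1)
  8. substitute 't' -> 'r'  (+1)
Edit distance = 5
Max length = max(7, 8) = 8
Similarity = 1 - 5/8
= 0.3750


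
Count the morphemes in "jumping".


Word: "jumping"
Morphemes: jump | -ing
Each morpheme carries meaning
= 2 morphemes


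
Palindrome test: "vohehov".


Word: "vohehov"
Reversed: "vohehov"
Forward == Backward? vohehov == vohehov
Palindrome = Yes


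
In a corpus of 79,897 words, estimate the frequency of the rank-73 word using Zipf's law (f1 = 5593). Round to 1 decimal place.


Zipf's law: f(r) = f(1) / r
f(1) = 5593
f(73) = 5593 / 73
= 76.6 occurrences


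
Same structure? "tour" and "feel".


Pattern of "tour": [0, 1, 2, 3]
Pattern of "feel": [0, 1, 1, 2]
Patterns do not match
Same pattern = No


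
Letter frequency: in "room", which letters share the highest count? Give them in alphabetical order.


Word: "room"
Letter counts:
  'm': 1
  'o': 2
  'r': 1
Maximum count = 2
Most frequent = 'o' (2 times each)


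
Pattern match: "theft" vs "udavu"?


Pattern of "theft": [0, 1, 2, 3, 0]
Pattern of "udavu": [0, 1, 2, 3, 0]
Patterns match
Same pattern = Yes


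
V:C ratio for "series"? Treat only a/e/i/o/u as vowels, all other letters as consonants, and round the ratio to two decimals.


Word: "series"
Vowels (a,e,i,o,u): 3
Consonants: 3
Ratio = 3/3
= 1.00


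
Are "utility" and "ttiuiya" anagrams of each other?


Word 1: "utility" → sorted: iilttuy
Word 2: "ttiuiya" → sorted: aiittuy
Same letters? iilttuy != aiittuy
Anagram = No


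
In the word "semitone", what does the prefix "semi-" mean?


Prefix: semi-
Example: semitone = semi- + tone
Meaning = half


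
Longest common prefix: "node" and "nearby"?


Word 1: "node"
Word 2: "nearby"
Comparing from start:
  Pos 0: 'n' == 'n'
  Pos 1: 'o' != 'e' (stop)
LCP = "n" (length 1)


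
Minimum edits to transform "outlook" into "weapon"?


Word 1: "outlook" (length 7)
Word 2: "weapon" (length 6)
One optimal edit sequence (insert/delete/substitute each cost 1):
  1. delete 'o'  (+1)
  2. substitute 'u' -> 'w'  (+1)
  3. substitute 't' -> 'e'  (+1)
  4. substitute 'l' -> 'a'  (+1)
  5. substitute 'o' -> 'p'  (+1)
  6. keep 'o'
  7. substitute 'k' -> 'n'  (+1)
Total edit operations: 6
Edit distance = 6


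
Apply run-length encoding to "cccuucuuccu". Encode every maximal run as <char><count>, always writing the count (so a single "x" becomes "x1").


String: "cccuucuuccu"
Scanning for consecutive runs:
  'c' x 3
  'u' x 2
  'c' x 1
  'u' x 2
  'c' x 2
  'u' x 1
RLE = "c3u2c1u2c2u1"


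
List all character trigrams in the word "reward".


Word: "reward" (length 6)
Number of trigrams = 6 - 3 + 1 = 4
  Position 0: "rew"
  Position 1: "ewa"
  Position 2: "war"
  Position 3: "ard"
Trigrams = "rew", "ewa", "war", "ard"


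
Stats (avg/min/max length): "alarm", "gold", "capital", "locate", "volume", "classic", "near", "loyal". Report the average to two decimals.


Lengths: "alarm"=5, "gold"=4, "capital"=7, "locate"=6, "volume"=6, "classic"=7, "near"=4, "loyal"=5
Sum = 44, Count = 8
Average = 44/8 = 5.50
= avg=5.50, min=4, max=7


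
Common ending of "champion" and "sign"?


Word 1: "champion"
Word 2: "sign"
Comparing from end:
  Pos -1: 'n' == 'n'
  Pos -2: 'o' != 'g' (stop)
LCS = "n" (length 1)


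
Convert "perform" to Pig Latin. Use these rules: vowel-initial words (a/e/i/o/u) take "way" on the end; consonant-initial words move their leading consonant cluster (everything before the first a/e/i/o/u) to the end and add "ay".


Word: "perform"
Starts with consonant(s) → move to end, add 'ay'
Consonant cluster: "p"
Pig Latin = "erformpay"


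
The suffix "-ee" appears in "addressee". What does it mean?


Suffix: -ee
Example: addressee = address + -ee
Meaning = one who receives


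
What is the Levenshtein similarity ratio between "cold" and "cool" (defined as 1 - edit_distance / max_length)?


Word 1: "cold" (length 4)
Word 2: "cool" (length 4)
One optimal edit sequence:
  1. keep 'c'
  2. keep 'o'
  3. substitute 'l' -> 'o'  (+1)
  4. substitute 'd' -> 'l'  (+1)
Edit distance = 2
Max length = max(4, 4) = 4
Similarity = 1 - 2/4
= 0.5000


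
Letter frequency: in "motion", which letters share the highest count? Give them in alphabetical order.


Word: "motion"
Letter counts:
  'i': 1
  'm': 1
  'n': 1
  'o': 2
  't': 1
Maximum count = 2
Most frequent = 'o' (2 times each)


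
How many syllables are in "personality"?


Word: "personality"
Syllable breakdown: per · son · al · i · ty
Counting: 5 parts
= 5 syllables


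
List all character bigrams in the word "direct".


Word: "direct" (length 6)
Number of bigrams = 6 - 2 + 1 = 5
  Position 0: "di"
  Position 1: "ir"
  Position 2: "re"
  Position 3: "ec"
  Position 4: "ct"
Bigrams = "di", "ir", "re", "ec", "ct"


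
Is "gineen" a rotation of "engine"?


Word: "engine", Candidate: "gineen"
Method: check if candidate is substring of word+word
"engineengine" contains "gineen"? Yes
Is rotation = Yes


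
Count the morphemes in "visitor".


Word: "visitor"
Morphemes: visit / -or
Each morpheme carries meaning
= 2 morphemes


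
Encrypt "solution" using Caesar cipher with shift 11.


Word: "solution"
Shift: 11
Each letter → (letter + shift) mod 26:
  's' (18) + 11 = 3 → 'd'
  'o' (14) + 11 = 25 → 'z'
  'l' (11) + 11 = 22 → 'w'
  'u' (20) + 11 = 5 → 'f'
  't' (19) + 11 = 4 → 'e'
  'i' (8) + 11 = 19 → 't'
  'o' (14) + 11 = 25 → 'z'
  'n' (13) + 11 = 24 → 'y'
Result = "dzwfetzy"


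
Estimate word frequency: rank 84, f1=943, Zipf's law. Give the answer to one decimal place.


Zipf's law: f(r) = f(1) / r
f(1) = 943
f(84) = 943 / 84
= 11.2 occurrences


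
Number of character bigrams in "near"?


Word: "near" (length 4)
Number of 2-grams = length - 2 + 1 = 4 - 2 + 1
= 3


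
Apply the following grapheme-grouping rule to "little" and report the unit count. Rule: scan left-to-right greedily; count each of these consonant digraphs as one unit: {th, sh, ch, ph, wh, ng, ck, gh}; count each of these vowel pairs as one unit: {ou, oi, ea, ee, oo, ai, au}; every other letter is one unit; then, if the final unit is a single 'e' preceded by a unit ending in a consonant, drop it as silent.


Word: "little" (6 letters)
Left-to-right scan:
  1. 'l' (letter)
  2. 'i' (letter)
  3. 't' (letter)
  4. 't' (letter)
  5. 'l' (letter)
  6. 'e' (letter)
Units from scan: 6
Final unit is 'e' after a consonant -> drop as silent (-1)
Sound units = 5 units


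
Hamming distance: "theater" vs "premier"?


Comparing character by character (same length = 7):
  Pos 0: 't' vs 'p' !=
  Pos 1: 'h' vs 'r' !=
  Pos 2: 'e' vs 'e' =
  Pos 3: 'a' vs 'm' !=
  Pos 4: 't' vs 'i' !=
  Pos 5: 'e' vs 'e' =
  Pos 6: 'r' vs 'r' =
Hamming distance = 4


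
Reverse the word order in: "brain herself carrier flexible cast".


Original: "brain herself carrier flexible cast"
Words (1..n): brain | herself | carrier | flexible | cast
Reversed (n..1): cast | flexible | carrier | herself | brain
Result = "cast flexible carrier herself brain"


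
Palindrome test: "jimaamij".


Word: "jimaamij"
Reversed: "jimaamij"
Forward == Backward? jimaamij == jimaamij
Palindrome = Yes


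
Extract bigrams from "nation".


Word: "nation" (length 6)
Number of bigrams = 6 - 2 + 1 = 5
  Position 0: "na"
  Position 1: "at"
  Position 2: "ti"
  Position 3: "io"
  Position 4: "on"
Bigrams = "na", "at", "ti", "io", "on"


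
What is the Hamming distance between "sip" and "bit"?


Comparing character by character (same length = 3):
  Pos 0: 's' vs 'b' !=
  Pos 1: 'i' vs 'i' =
  Pos 2: 'p' vs 't' !=
Hamming distance = 2


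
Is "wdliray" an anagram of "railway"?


Word 1: "railway" → sorted: aailrwy
Word 2: "wdliray" → sorted: adilrwy
Same letters? aailrwy != adilrwy
Anagram = No


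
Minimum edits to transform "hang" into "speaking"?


Word 1: "hang" (length 4)
Word 2: "speaking" (length 8)
One optimal edit sequence (insert/delete/substitute each cost 1):
  1. insert 's'  (+1)
  2. insert 'p'  (+1)
  3. substitute 'h' -> 'e'  (+1)
  4. keep 'a'
  5. insert 'k'  (+1)
  6. insert 'i'  (+1)
  7. keep 'n'
  8. keep 'g'
Total edit operations: 5
Edit distance = 5


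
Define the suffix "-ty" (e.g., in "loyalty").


Suffix: -ty
As in: loyalty -> loyal + -ty
Meaning = quality of


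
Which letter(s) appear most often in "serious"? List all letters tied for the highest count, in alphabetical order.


Word: "serious"
Letter counts:
  'e': 1
  'i': 1
  'o': 1
  'r': 1
  's': 2
  'u': 1
Maximum count = 2
Most frequent = 's' (2 times each)


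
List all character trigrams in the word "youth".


Word: "youth" (length 5)
Number of trigrams = 5 - 3 + 1 = 3
  Position 0: "you"
  Position 1: "out"
  Position 2: "uth"
Trigrams = "you", "out", "uth"


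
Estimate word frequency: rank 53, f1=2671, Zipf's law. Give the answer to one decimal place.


Zipf's law: f(r) = f(1) / r
f(1) = 2671
f(53) = 2671 / 53
= 50.4 occurrences


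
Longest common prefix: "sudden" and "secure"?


Word 1: "sudden"
Word 2: "secure"
Comparing from start:
  Pos 0: 's' == 's'
  Pos 1: 'u' != 'e' (stop)
LCP = "s" (length 1)


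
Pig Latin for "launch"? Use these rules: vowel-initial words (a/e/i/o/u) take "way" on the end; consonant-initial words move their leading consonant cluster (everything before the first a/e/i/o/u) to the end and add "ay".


Word: "launch"
Starts with consonant(s) → move to end, add 'ay'
Consonant cluster: "l"
Pig Latin = "aunchlay"


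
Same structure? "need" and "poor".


Pattern of "need": [0, 1, 1, 2]
Pattern of "poor": [0, 1, 1, 2]
Patterns match
Same pattern = Yes


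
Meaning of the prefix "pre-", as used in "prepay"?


Prefix: pre-
Example: prepay = pre- + pay
Meaning = before


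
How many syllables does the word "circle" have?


Word: "circle"
Syllable breakdown: cir-cle
Counting: 2 parts
= 2 syllables


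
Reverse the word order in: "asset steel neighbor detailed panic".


Original: "asset steel neighbor detailed panic"
Words (1..n): asset | steel | neighbor | detailed | panic
Reversed (n..1): panic | detailed | neighbor | steel | asset
Result = "panic detailed neighbor steel asset"


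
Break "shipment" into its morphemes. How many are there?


Word: "shipment"
Morphemes: ship | -ment
Each morpheme carries meaning
= 2 morphemes


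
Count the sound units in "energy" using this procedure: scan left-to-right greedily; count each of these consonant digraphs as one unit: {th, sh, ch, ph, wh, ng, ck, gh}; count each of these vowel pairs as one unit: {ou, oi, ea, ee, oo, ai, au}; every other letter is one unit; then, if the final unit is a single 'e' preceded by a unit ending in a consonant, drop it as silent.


Word: "energy" (6 letters)
Left-to-right scan:
  (1) 'e' (letter)
  (2) 'n' (letter)
  (3) 'e' (letter)
  (4) 'r' (letter)
  (5) 'g' (letter)
  (6) 'y' (letter)
Units from scan: 6
Sound units = 6 units


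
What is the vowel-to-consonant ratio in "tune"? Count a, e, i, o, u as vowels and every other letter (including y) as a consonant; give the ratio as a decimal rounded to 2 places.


Word: "tune"
Vowels (a,e,i,o,u): 2
Consonants: 2
Ratio = 2/2
= 1.00


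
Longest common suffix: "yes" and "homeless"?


Word 1: "yes"
Word 2: "homeless"
Comparing from end:
  Pos -1: 's' == 's'
  Pos -2: 'e' != 's' (stop)
LCS = "s" (length 1)


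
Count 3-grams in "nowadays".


Word: "nowadays" (length 8)
Number of 3-grams = length - 3 + 1 = 8 - 3 + 1
= 6


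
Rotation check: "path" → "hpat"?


Word: "path", Candidate: "hpat"
Method: check if candidate is substring of word+word
"pathpath" contains "hpat"? Yes
Is rotation = Yes


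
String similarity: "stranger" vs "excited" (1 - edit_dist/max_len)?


Word 1: "stranger" (length 8)
Word 2: "excited" (length 7)
One optimal edit sequence:
  1. delete 's'  (+1)
  2. substitute 't' -> 'e'  (+1)
  3. substitute 'r' -> 'x'  (+1)
  4. substitute 'a' -> 'c'  (+1)
  5. substitute 'n' -> 'i'  (+1)
  6. substitute 'g' -> 't'  (+1)
  7. keep 'e'
  8. substitute 'r' -> 'd'  (+1)
Edit distance = 7
Max length = max(8, 7) = 8
Similarity = 1 - 7/8
= 0.1250


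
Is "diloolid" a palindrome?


Word: "diloolid"
Reversed: "diloolid"
Forward == Backward? diloolid == diloolid
Palindrome = Yes


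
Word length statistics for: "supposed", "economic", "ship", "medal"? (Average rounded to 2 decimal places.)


Lengths: "supposed"=8, "economic"=8, "ship"=4, "medal"=5
Sum = 25, Count = 4
Average = 25/4 = 6.25
= avg=6.25, min=4, max=8


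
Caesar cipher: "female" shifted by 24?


Word: "female"
Shift: 24
Each letter → (letter + shift) mod 26:
  'f' (5) + 24 = 3 → 'd'
  'e' (4) + 24 = 2 → 'c'
  'm' (12) + 24 = 10 → 'k'
  'a' (0) + 24 = 24 → 'y'
  'l' (11) + 24 = 9 → 'j'
  'e' (4) + 24 = 2 → 'c'
Result = "dckyjc"


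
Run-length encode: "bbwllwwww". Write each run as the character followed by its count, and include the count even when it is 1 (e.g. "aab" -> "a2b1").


String: "bbwllwwww"
Scanning for consecutive runs:
  'b' x 2
  'w' x 1
  'l' x 2
  'w' x 4
RLE = "b2w1l2w4"


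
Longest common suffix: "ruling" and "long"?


Word 1: "ruling"
Word 2: "long"
Comparing from end:
  Pos -1: 'g' == 'g'
  Pos -2: 'n' == 'n'
  Pos -3: 'i' != 'o' (stop)
LCS = "ng" (length 2)


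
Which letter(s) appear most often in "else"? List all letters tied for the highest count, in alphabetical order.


Word: "else"
Letter counts:
  'e': 2
  'l': 1
  's': 1
Maximum count = 2
Most frequent = 'e' (2 times each)


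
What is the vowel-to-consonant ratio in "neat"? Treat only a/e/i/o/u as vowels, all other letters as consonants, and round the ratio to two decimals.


Word: "neat"
Vowels (a,e,i,o,u): 2
Consonants: 2
Ratio = 2/2
= 1.00


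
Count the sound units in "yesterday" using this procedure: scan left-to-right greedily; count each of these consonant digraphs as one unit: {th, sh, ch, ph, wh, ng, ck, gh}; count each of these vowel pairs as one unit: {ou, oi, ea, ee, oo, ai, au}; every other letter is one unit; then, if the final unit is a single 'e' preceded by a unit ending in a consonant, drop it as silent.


Word: "yesterday" (9 letters)
Left-to-right scan:
  [1] 'y' (letter)
  [2] 'e' (letter)
  [3] 's' (letter)
  [4] 't' (letter)
  [5] 'e' (letter)
  [6] 'r' (letter)
  [7] 'd' (letter)
  [8] 'a' (letter)
  [9] 'y' (letter)
Units from scan: 9
Sound units = 9 units


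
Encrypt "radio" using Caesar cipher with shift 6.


Word: "radio"
Shift: 6
Each letter → (letter + shift) mod 26:
  'r' (17) + 6 = 23 → 'x'
  'a' (0) + 6 = 6 → 'g'
  'd' (3) + 6 = 9 → 'j'
  'i' (8) + 6 = 14 → 'o'
  'o' (14) + 6 = 20 → 'u'
Result = "xgjou"


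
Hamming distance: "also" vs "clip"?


Comparing character by character (same length = 4):
  Pos 0: 'a' vs 'c' !=
  Pos 1: 'l' vs 'l' =
  Pos 2: 's' vs 'i' !=
  Pos 3: 'o' vs 'p' !=
Hamming distance = 3


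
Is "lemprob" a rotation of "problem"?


Word: "problem", Candidate: "lemprob"
Method: check if candidate is substring of word+word
"problemproblem" contains "lemprob"? Yes
Is rotation = Yes


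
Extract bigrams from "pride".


Word: "pride" (length 5)
Number of bigrams = 5 - 2 + 1 = 4
  Position 0: "pr"
  Position 1: "ri"
  Position 2: "id"
  Position 3: "de"
Bigrams = "pr", "ri", "id", "de"


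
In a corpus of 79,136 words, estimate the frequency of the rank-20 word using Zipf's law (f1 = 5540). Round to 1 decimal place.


Zipf's law: f(r) = f(1) / r
f(1) = 5540
f(20) = 5540 / 20
= 277.0 occurrences


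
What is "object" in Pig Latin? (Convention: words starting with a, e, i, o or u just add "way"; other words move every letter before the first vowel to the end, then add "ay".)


Word: "object"
Starts with vowel → add 'way'
Pig Latin = "objectway"


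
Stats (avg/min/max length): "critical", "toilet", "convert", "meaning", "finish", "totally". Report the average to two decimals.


Lengths: "critical"=8, "toilet"=6, "convert"=7, "meaning"=7, "finish"=6, "totally"=7
Sum = 41, Count = 6
Average = 41/6 = 6.83
= avg=6.83, min=6, max=8


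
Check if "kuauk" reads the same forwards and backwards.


Word: "kuauk"
Reversed: "kuauk"
Forward == Backward? kuauk == kuauk
Palindrome = Yes


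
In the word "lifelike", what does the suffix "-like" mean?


Suffix: -like
As in: lifelike -> life + -like
Meaning = resembling


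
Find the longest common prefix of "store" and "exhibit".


Word 1: "store"
Word 2: "exhibit"
Comparing from start:
  Pos 0: 's' != 'e' (stop)
LCP = "" (length 0)


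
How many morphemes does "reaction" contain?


Word: "reaction"
Morphemes: re- / act / -ion
Each morpheme carries meaning
= 3 morphemes


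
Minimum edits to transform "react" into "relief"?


Word 1: "react" (length 5)
Word 2: "relief" (length 6)
One optimal edit sequence (insert/delete/substitute each cost 1):
  1. keep 'r'
  2. keep 'e'
  3. insert 'l'  (+1)
  4. substitute 'a' -> 'i'  (+1)
  5. substitute 'c' -> 'e'  (+1)
  6. substitute 't' -> 'f'  (+1)
Total edit operations: 4
Edit distance = 4


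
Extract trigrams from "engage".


Word: "engage" (length 6)
Number of trigrams = 6 - 3 + 1 = 4
  Position 0: "eng"
  Position 1: "nga"
  Position 2: "gag"
  Position 3: "age"
Trigrams = "eng", "nga", "gag", "age"


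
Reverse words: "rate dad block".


Original: "rate dad block"
Words (1..n): rate | dad | block
Reversed (n..1): block | dad | rate
Result = "block dad rate"


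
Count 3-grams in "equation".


Word: "equation" (length 8)
Number of 3-grams = length - 3 + 1 = 8 - 3 + 1
= 6


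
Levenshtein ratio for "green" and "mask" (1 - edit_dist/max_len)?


Word 1: "green" (length 5)
Word 2: "mask" (length 4)
One optimal edit sequence:
  1. delete 'g'  (+1)
  2. substitute 'r' -> 'm'  (+1)
  3. substitute 'e' -> 'a'  (+1)
  4. substitute 'e' -> 's'  (+1)
  5. substitute 'n' -> 'k'  (+1)
Edit distance = 5
Max length = max(5, 4) = 5
Similarity = 1 - 5/5
= 0.0000


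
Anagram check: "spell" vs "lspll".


Word 1: "spell" → sorted: ellps
Word 2: "lspll" → sorted: lllps
Same letters? ellps != lllps
Anagram = No


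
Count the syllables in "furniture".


Word: "furniture"
Syllable breakdown: fur | ni | ture
Counting: 3 parts
= 3 syllables


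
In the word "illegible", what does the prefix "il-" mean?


Prefix: il-
Example: illegible = il- + legible
Meaning = not


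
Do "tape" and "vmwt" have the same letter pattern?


Pattern of "tape": [0, 1, 2, 3]
Pattern of "vmwt": [0, 1, 2, 3]
Patterns match
Same pattern = Yes


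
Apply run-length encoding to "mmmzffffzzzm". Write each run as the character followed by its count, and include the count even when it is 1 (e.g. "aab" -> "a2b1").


String: "mmmzffffzzzm"
Scanning for consecutive runs:
  'm' x 3
  'z' x 1
  'f' x 4
  'z' x 3
  'm' x 1
RLE = "m3z1f4z3m1"


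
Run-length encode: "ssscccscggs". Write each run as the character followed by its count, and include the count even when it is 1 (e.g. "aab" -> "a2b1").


String: "ssscccscggs"
Scanning for consecutive runs:
  's' x 3
  'c' x 3
  's' x 1
  'c' x 1
  'g' x 2
  's' x 1
RLE = "s3c3s1c1g2s1"


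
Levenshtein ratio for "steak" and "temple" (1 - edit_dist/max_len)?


Word 1: "steak" (length 5)
Word 2: "temple" (length 6)
One optimal edit sequence:
  1. delete 's'  (+1)
  2. keep 't'
  3. keep 'e'
  4. insert 'm'  (+1)
  5. insert 'p'  (+1)
  6. substitute 'a' -> 'l'  (+1)
  7. substitute 'k' -> 'e'  (+1)
Edit distance = 5
Max length = max(5, 6) = 6
Similarity = 1 - 5/6
= 0.1667


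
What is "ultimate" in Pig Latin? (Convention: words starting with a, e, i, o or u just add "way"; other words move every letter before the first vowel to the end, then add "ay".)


Word: "ultimate"
Starts with vowel → add 'way'
Pig Latin = "ultimateway"


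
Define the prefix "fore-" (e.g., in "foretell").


Prefix: fore-
Example: foretell = fore- + tell
Meaning = before


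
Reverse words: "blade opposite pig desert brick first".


Original: "blade opposite pig desert brick first"
Words (1..n): blade | opposite | pig | desert | brick | first
Reversed (n..1): first | brick | desert | pig | opposite | blade
Result = "first brick desert pig opposite blade"


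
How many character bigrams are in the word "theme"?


Word: "theme" (length 5)
Number of 2-grams = length - 2 + 1 = 5 - 2 + 1
= 4


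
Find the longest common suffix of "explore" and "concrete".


Word 1: "explore"
Word 2: "concrete"
Comparing from end:
  Pos -1: 'e' == 'e'
  Pos -2: 'r' != 't' (stop)
LCS = "e" (length 1)


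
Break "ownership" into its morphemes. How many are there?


Word: "ownership"
Morphemes: own + -er + -ship
Each morpheme carries meaning
= 3 morphemes


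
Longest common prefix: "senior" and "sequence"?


Word 1: "senior"
Word 2: "sequence"
Comparing from start:
  Pos 0: 's' == 's'
  Pos 1: 'e' == 'e'
  Pos 2: 'n' != 'q' (stop)
LCP = "se" (length 2)


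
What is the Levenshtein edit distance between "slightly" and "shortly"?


Word 1: "slightly" (length 8)
Word 2: "shortly" (length 7)
One optimal edit sequence (insert/delete/substitute each cost 1):
  1. keep 's'
  2. delete 'l'  (+1)
  3. substitute 'i' -> 'h'  (+1)
  4. substitute 'g' -> 'o'  (+1)
  5. substitute 'h' -> 'r'  (+1)
  6. keep 't'
  7. keep 'l'
  8. keep 'y'
Total edit operations: 4
Edit distance = 4


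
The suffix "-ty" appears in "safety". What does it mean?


Suffix: -ty
As in: safety -> safe + -ty
Meaning = quality of


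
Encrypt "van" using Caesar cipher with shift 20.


Word: "van"
Shift: 20
Each letter → (letter + shift) mod 26:
  'v' (21) + 20 = 15 → 'p'
  'a' (0) + 20 = 20 → 'u'
  'n' (13) + 20 = 7 → 'h'
Result = "puh"


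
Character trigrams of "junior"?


Word: "junior" (length 6)
Number of trigrams = 6 - 3 + 1 = 4
  Position 0: "jun"
  Position 1: "uni"
  Position 2: "nio"
  Position 3: "ior"
Trigrams = "jun", "uni", "nio", "ior"


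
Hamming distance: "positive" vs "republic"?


Comparing character by character (same length = 8):
  Pos 0: 'p' vs 'r' !=
  Pos 1: 'o' vs 'e' !=
  Pos 2: 's' vs 'p' !=
  Pos 3: 'i' vs 'u' !=
  Pos 4: 't' vs 'b' !=
  Pos 5: 'i' vs 'l' !=
  Pos 6: 'v' vs 'i' !=
  Pos 7: 'e' vs 'c' !=
Hamming distance = 8


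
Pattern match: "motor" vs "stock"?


Pattern of "motor": [0, 1, 2, 1, 3]
Pattern of "stock": [0, 1, 2, 3, 4]
Patterns do not match
Same pattern = No


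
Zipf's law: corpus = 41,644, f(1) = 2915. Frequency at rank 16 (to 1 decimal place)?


Zipf's law: f(r) = f(1) / r
f(1) = 2915
f(16) = 2915 / 16
= 182.2 occurrences
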